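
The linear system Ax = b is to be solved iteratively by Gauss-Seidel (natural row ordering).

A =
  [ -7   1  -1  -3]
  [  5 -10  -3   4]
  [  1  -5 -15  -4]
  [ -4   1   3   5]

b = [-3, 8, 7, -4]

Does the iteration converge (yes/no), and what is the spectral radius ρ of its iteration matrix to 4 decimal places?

A = D + L + U where D = diag(-7, -10, -15, 5).
T_GS = -(D+L)⁻¹U: row 0 first, T[0,2] = -(-1)/(-7) = -0.1429; later rows by forward substitution.
  T[0,:] = [+0.0000 +0.1429 -0.1429 -0.4286]
  T[1,:] = [+0.0000 +0.0714 -0.3714 +0.1857]
  T[2,:] = [+0.0000 -0.0143 +0.1143 -0.3571]
  T[3,:] = [+0.0000 +0.1086 -0.1086 -0.1657]
|λ(T)| sorted: 0.3466, 0.1806, 0.1460, 0.0000.
ρ(T) = max|λ| = 0.3466; 0.3466 < 1: convergent.

yes, ρ = 0.3466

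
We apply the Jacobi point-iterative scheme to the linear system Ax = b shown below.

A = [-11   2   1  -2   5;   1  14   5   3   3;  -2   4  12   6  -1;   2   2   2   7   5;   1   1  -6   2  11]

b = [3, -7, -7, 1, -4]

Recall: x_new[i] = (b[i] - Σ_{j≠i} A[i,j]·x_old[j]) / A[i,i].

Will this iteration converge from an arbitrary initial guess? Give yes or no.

Diagonal D = diag(-11, 14, 12, 7, 11); L, U strict lower/upper.
T_J = -D⁻¹(L+U): T[2,4] = -(-1)/(12) = +0.0833; T[2,2] = 0.
  T[0,:] = [+0.0000 +0.1818 +0.0909 -0.1818 +0.4545]
  T[1,:] = [-0.0714 +0.0000 -0.3571 -0.2143 -0.2143]
  T[2,:] = [+0.1667 -0.3333 +0.0000 -0.5000 +0.0833]
  T[3,:] = [-0.2857 -0.2857 -0.2857 +0.0000 -0.7143]
  T[4,:] = [-0.0909 -0.0909 +0.5455 -0.1818 +0.0000]
|eigenvalues of T|: 0.8688, 0.4816, 0.4816, 0.2511, 0.1994.
ρ(T) = max|λ| = 0.8688; 0.8688 < 1: convergent.

yes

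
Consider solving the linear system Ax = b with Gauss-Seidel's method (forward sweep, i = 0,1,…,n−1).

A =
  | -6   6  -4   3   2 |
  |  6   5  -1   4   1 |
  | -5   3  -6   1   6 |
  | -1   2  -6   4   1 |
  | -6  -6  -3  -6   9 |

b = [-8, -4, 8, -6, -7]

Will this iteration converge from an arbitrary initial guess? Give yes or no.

no

Diagonal D = diag(-6, 5, -6, 4, 9); L, U strict lower/upper.
GS T = -(D+L)⁻¹U: row 0 first, T[0,1] = -(6)/(-6) = +1.0000; later rows by forward substitution.
  T[0,:] = [+0.0000, +1.0000, -0.6667, +0.5000, +0.3333]
  T[1,:] = [+0.0000, -1.2000, +1.0000, -1.4000, -0.6000]
  T[2,:] = [+0.0000, -1.4333, +1.0556, -0.9500, +0.4222]
  T[3,:] = [+0.0000, -1.3000, +0.9167, -0.6000, +0.7667]
  T[4,:] = [+0.0000, -1.4778, +1.1852, -1.3167, +0.4741]
moduli |λ_i(T)| = 1.4434, 0.8562, 0.3304, 0.0136, 0.0000.
ρ(T) = max|λ| = 1.4434; 1.4434 > 1: divergent.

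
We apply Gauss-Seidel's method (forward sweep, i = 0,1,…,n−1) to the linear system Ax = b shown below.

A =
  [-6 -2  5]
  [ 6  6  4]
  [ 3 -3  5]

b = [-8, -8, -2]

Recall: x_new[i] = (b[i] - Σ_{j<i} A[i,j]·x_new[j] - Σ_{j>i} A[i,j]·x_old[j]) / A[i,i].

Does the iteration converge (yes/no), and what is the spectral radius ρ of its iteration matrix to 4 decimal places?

Write A = D+L+U with D = diag(-6, 6, 5).
T_GS = -(D+L)⁻¹U: row 0 first, T[0,2] = -(5)/(-6) = +0.8333; later rows by forward substitution.
  T[0,:] = [+0.0000, -0.3333, +0.8333]
  T[1,:] = [+0.0000, +0.3333, -1.5000]
  T[2,:] = [+0.0000, +0.4000, -1.4000]
|roots of det(T-λI)|: 0.9221, 0.1446, 0.0000.
ρ(T) = max|λ| = 0.9221; 0.9221 < 1 ⇒ converges.

yes, ρ = 0.9221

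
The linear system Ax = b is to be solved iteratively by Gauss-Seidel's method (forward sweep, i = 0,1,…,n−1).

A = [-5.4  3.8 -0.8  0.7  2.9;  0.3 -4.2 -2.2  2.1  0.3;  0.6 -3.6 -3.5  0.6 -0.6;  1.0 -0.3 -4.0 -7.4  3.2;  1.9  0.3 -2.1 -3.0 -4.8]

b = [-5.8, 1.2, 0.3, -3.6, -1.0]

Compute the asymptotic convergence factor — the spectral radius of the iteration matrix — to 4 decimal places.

Let D = diag(-5.4, -4.2, -3.5, -7.4, -4.8); L, U the strict triangles.
Gauss-Seidel: T = -(D+L)⁻¹U, row 0 first, T[0,3] = -(0.7)/(-5.4) = +0.1296; later rows by forward substitution.
  T[0,:] = [+0.0000 +0.7037 -0.1481 +0.1296 +0.5370]
  T[1,:] = [+0.0000 +0.0503 -0.5344 +0.5093 +0.1098]
  T[2,:] = [+0.0000 +0.0689 +0.5243 -0.3302 -0.1923]
  T[3,:] = [+0.0000 +0.0558 -0.2817 +0.1753 +0.6045]
  T[4,:] = [+0.0000 +0.2167 -0.1453 +0.1180 -0.0742]
|eigenvalues of T|: 0.8776, 0.2976, 0.2976, 0.1392, 0.0000.
ρ = 0.8776; 0.8776 < 1 ⇒ converges.

0.8776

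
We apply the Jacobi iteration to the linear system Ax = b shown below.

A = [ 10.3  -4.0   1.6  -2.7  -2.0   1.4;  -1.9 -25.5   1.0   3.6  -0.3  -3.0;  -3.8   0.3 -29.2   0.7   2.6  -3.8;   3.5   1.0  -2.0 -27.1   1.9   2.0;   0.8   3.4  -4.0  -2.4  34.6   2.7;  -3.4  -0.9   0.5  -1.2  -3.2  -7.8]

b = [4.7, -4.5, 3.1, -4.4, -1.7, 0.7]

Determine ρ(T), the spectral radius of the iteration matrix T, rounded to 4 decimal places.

0.3720

A = D + L + U where D = diag(10.3, -25.5, -29.2, -27.1, 34.6, -7.8).
T_J = -D⁻¹(L+U): T[3,1] = -(1)/(-27.1) = +0.0369; T[3,3] = 0.
  T[0,:] = [+0.0000, +0.3883, -0.1553, +0.2621, +0.1942, -0.1359]
  T[1,:] = [-0.0745, +0.0000, +0.0392, +0.1412, -0.0118, -0.1176]
  T[2,:] = [-0.1301, +0.0103, +0.0000, +0.0240, +0.0890, -0.1301]
  T[3,:] = [+0.1292, +0.0369, -0.0738, +0.0000, +0.0701, +0.0738]
  T[4,:] = [-0.0231, -0.0983, +0.1156, +0.0694, +0.0000, -0.0780]
  T[5,:] = [-0.4359, -0.1154, +0.0641, -0.1538, -0.4103, +0.0000]
eigenvalue magnitudes: 0.3720, 0.2434, 0.2434, 0.1434, 0.0823, 0.0187.
spectral radius ρ = 0.3720; 0.3720 < 1: convergent.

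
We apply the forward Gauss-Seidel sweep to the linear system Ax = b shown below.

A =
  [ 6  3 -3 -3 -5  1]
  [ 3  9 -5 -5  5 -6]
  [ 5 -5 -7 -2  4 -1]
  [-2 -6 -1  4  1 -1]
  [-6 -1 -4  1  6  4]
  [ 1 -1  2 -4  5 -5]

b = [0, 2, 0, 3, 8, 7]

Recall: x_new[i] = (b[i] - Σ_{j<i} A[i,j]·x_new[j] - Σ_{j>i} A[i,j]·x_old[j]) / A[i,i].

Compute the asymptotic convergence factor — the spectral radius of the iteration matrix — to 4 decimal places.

1.4545

A = D + L + U where D = diag(6, 9, -7, 4, 6, -5).
T_GS = -(D+L)⁻¹U: row 0 first, T[0,4] = -(-5)/(6) = +0.8333; later rows by forward substitution.
  T[0,:] = [+0.0000 -0.5000 +0.5000 +0.5000 +0.8333 -0.1667]
  T[1,:] = [+0.0000 +0.1667 +0.3889 +0.3889 -0.8333 +0.7222]
  T[2,:] = [+0.0000 -0.4762 +0.0794 -0.2063 +1.7619 -0.7778]
  T[3,:] = [+0.0000 -0.1190 +0.8532 +0.7817 -0.6429 +1.0556]
  T[4,:] = [+0.0000 -0.7698 +0.4755 +0.2970 +1.9762 -1.4074]
  T[5,:] = [+0.0000 -0.9984 -0.1530 -0.3888 +3.5286 -2.7407]
moduli |λ_i(T)| = 1.4545, 0.9808, 0.9808, 0.0756, 0.0250, 0.0000.
ρ(T) = max|λ| = 1.4545; 1.4545 > 1, so it fails to converge.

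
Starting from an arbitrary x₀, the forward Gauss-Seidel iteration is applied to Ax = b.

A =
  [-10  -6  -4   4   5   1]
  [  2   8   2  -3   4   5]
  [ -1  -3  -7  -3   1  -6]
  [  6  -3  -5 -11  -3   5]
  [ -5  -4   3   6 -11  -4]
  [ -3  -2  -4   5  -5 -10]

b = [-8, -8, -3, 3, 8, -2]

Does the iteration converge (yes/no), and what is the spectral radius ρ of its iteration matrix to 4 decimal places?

no, ρ = 1.3610

Diagonal D = diag(-10, 8, -7, -11, -11, -10); L, U strict lower/upper.
Gauss-Seidel: T = -(D+L)⁻¹U, row 0 first, T[0,5] = -(1)/(-10) = +0.1000; later rows by forward substitution.
  T[0,:] = [+0.0000, -0.6000, -0.4000, +0.4000, +0.5000, +0.1000]
  T[1,:] = [+0.0000, +0.1500, -0.1500, +0.2750, -0.6250, -0.6500]
  T[2,:] = [+0.0000, +0.0214, +0.1214, -0.6036, +0.3393, -0.5929]
  T[3,:] = [+0.0000, -0.3779, -0.2325, +0.4175, +0.0162, +0.9558]
  T[4,:] = [+0.0000, +0.0179, +0.1427, -0.2187, +0.1014, +0.1870]
  T[5,:] = [+0.0000, -0.0565, -0.0861, +0.3845, -0.2033, +0.7216]
moduli |λ_i(T)| = 1.3610, 0.3755, 0.3755, 0.0998, 0.0998, 0.0000.
spectral radius ρ = 1.3610; 1.3610 > 1, so it fails to converge.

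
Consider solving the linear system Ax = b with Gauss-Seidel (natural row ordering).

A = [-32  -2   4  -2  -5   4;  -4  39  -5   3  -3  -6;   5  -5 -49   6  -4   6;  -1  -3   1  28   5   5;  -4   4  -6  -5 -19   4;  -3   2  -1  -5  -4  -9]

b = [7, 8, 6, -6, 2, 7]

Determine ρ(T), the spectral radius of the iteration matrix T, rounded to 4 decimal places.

0.2636

Split A = D + L + U, D = diag(-32, 39, -49, 28, -19, -9).
GS T = -(D+L)⁻¹U: row 0 first, T[0,3] = -(-2)/(-32) = -0.0625; later rows by forward substitution.
  T[0,:] = [+0.0000  -0.0625  +0.1250  -0.0625  -0.1562  +0.1250]
  T[1,:] = [+0.0000  -0.0064  +0.1410  -0.0833  +0.0609  +0.1667]
  T[2,:] = [+0.0000  -0.0057  -0.0016  +0.1246  -0.1038  +0.1182]
  T[3,:] = [+0.0000  -0.0027  +0.0196  -0.0156  -0.1739  -0.1605]
  T[4,:] = [+0.0000  +0.0143  -0.0013  -0.0396  +0.1243  +0.2242]
  T[5,:] = [+0.0000  +0.0152  -0.0205  +0.0148  +0.1185  -0.0283]
|roots of det(T-λI)|: 0.2636, 0.1003, 0.1003, 0.0868, 0.0534, 0.0000.
spectral radius ρ = 0.2636; 0.2636 < 1, so it converges for any x₀.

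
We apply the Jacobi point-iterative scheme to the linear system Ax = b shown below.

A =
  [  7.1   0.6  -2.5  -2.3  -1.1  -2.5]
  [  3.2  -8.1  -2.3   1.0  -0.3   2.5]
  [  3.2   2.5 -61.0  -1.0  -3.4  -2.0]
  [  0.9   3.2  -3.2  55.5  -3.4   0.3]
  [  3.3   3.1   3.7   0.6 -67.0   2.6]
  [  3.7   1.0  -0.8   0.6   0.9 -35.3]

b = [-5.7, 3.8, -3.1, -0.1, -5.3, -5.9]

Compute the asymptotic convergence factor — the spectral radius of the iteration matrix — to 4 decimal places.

Split A = D + L + U, D = diag(7.1, -8.1, -61, 55.5, -67, -35.3).
Jacobi: T = -D⁻¹(L+U), T[0,3] = -(-2.3)/(7.1) = +0.3239; T[0,0] = 0.
  T[0,:] = [+0.0000  -0.0845  +0.3521  +0.3239  +0.1549  +0.3521]
  T[1,:] = [+0.3951  +0.0000  -0.2840  +0.1235  -0.0370  +0.3086]
  T[2,:] = [+0.0525  +0.0410  +0.0000  -0.0164  -0.0557  -0.0328]
  T[3,:] = [-0.0162  -0.0577  +0.0577  +0.0000  +0.0613  -0.0054]
  T[4,:] = [+0.0493  +0.0463  +0.0552  +0.0090  +0.0000  +0.0388]
  T[5,:] = [+0.1048  +0.0283  -0.0227  +0.0170  +0.0255  +0.0000]
moduli |λ_i(T)| = 0.2284, 0.1881, 0.1881, 0.1605, 0.0668, 0.0464.
spectral radius ρ = 0.2284; 0.2284 < 1 ⇒ converges.

0.2284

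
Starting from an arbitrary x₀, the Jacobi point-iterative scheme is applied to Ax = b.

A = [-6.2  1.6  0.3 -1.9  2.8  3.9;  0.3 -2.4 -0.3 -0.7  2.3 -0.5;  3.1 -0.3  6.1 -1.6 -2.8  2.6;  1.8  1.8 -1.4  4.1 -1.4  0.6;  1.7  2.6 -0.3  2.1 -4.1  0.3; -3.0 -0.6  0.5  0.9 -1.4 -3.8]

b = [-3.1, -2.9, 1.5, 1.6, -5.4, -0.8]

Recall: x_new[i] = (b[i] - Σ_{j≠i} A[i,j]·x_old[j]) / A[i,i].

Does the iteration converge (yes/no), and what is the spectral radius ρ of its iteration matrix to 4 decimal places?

Write A = D+L+U with D = diag(-6.2, -2.4, 6.1, 4.1, -4.1, -3.8).
Jacobi T = -D⁻¹(L+U): T[2,1] = -(-0.3)/(6.1) = +0.0492; T[2,2] = 0.
  T[0,:] = [+0.0000, +0.2581, +0.0484, -0.3065, +0.4516, +0.6290]
  T[1,:] = [+0.1250, +0.0000, -0.1250, -0.2917, +0.9583, -0.2083]
  T[2,:] = [-0.5082, +0.0492, +0.0000, +0.2623, +0.4590, -0.4262]
  T[3,:] = [-0.4390, -0.4390, +0.3415, +0.0000, +0.3415, -0.1463]
  T[4,:] = [+0.4146, +0.6341, -0.0732, +0.5122, +0.0000, +0.0732]
  T[5,:] = [-0.7895, -0.1579, +0.1316, +0.2368, -0.3684, +0.0000]
moduli |λ_i(T)| = 1.1416, 0.8386, 0.5623, 0.5623, 0.1788, 0.1788.
ρ(T) = max|λ| = 1.1416; 1.1416 > 1 ⇒ diverges.

no, ρ = 1.1416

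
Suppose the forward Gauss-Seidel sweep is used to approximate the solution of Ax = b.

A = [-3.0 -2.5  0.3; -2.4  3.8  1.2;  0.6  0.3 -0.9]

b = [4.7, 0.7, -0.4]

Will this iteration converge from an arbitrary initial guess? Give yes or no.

yes

A = D + L + U where D = diag(-3, 3.8, -0.9).
GS T = -(D+L)⁻¹U: row 0 first, T[0,1] = -(-2.5)/(-3) = -0.8333; later rows by forward substitution.
  T[0,:] = [+0.0000 -0.8333 +0.1000]
  T[1,:] = [+0.0000 -0.5263 -0.2526]
  T[2,:] = [+0.0000 -0.7310 -0.0175]
|roots of det(T-λI)|: 0.7713, 0.2275, 0.0000.
ρ = 0.7713; 0.7713 < 1 ⇒ converges.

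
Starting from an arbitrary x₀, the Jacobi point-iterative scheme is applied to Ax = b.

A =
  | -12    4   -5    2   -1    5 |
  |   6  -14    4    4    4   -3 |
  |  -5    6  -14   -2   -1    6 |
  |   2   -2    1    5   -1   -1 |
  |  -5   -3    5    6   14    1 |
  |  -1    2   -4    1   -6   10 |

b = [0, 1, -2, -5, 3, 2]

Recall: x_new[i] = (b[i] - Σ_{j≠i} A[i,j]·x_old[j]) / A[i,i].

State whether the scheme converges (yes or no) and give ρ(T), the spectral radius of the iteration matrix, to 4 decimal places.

no, ρ = 1.1849

Write A = D+L+U with D = diag(-12, -14, -14, 5, 14, 10).
Jacobi: T = -D⁻¹(L+U), T[5,3] = -(1)/(10) = -0.1000; T[5,5] = 0.
  T[0,:] = [+0.0000, +0.3333, -0.4167, +0.1667, -0.0833, +0.4167]
  T[1,:] = [+0.4286, +0.0000, +0.2857, +0.2857, +0.2857, -0.2143]
  T[2,:] = [-0.3571, +0.4286, +0.0000, -0.1429, -0.0714, +0.4286]
  T[3,:] = [-0.4000, +0.4000, -0.2000, +0.0000, +0.2000, +0.2000]
  T[4,:] = [+0.3571, +0.2143, -0.3571, -0.4286, +0.0000, -0.0714]
  T[5,:] = [+0.1000, -0.2000, +0.4000, -0.1000, +0.6000, +0.0000]
|eigenvalues of T|: 1.1849, 0.5498, 0.5498, 0.4568, 0.4568, 0.3423.
ρ = 1.1849; 1.1849 > 1, so it fails to converge.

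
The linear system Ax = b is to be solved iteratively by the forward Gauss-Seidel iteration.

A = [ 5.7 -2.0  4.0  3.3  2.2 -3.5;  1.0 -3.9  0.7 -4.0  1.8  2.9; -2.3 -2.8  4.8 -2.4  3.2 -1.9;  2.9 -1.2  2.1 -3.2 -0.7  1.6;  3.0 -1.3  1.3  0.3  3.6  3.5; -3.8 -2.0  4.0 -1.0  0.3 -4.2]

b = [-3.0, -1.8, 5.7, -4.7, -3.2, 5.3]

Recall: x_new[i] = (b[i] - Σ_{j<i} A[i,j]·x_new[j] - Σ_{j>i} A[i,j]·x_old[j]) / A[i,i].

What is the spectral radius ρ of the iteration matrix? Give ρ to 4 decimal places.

Write A = D+L+U with D = diag(5.7, -3.9, 4.8, -3.2, 3.6, -4.2).
T_GS = -(D+L)⁻¹U: row 0 first, T[0,3] = -(3.3)/(5.7) = -0.5789; later rows by forward substitution.
  T[0,:] = [+0.0000 +0.3509 -0.7018 -0.5789 -0.3860 +0.6140]
  T[1,:] = [+0.0000 +0.0900 -0.0004 -1.1741 +0.3626 +0.9010]
  T[2,:] = [+0.0000 +0.2206 -0.3365 -0.4623 -0.6401 +1.2157]
  T[3,:] = [+0.0000 +0.4290 -0.8566 -0.3878 -1.1246 +1.5164]
  T[4,:] = [+0.0000 -0.3753 +0.7775 +0.2577 +0.7774 -1.7239]
  T[5,:] = [+0.0000 -0.2792 +0.5741 +0.7534 -0.1098 -0.3110]
|roots of det(T-λI)|: 1.2811, 0.8633, 0.8633, 0.1200, 0.0529, 0.0000.
spectral radius ρ = 1.2811; 1.2811 > 1, so it fails to converge.

1.2811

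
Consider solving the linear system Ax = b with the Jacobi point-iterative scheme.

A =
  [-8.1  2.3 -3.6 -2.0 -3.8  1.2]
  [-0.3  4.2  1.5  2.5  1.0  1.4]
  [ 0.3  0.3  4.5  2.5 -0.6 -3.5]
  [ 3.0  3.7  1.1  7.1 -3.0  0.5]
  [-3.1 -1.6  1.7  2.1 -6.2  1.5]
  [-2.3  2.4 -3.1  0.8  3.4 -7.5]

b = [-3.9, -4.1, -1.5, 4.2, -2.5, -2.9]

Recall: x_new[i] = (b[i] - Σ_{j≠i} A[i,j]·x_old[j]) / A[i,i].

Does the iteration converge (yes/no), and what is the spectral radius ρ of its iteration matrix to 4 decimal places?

Let D = diag(-8.1, 4.2, 4.5, 7.1, -6.2, -7.5); L, U the strict triangles.
Jacobi: T = -D⁻¹(L+U), T[1,3] = -(2.5)/(4.2) = -0.5952; T[1,1] = 0.
  T[0,:] = [+0.0000  +0.2840  -0.4444  -0.2469  -0.4691  +0.1481]
  T[1,:] = [+0.0714  +0.0000  -0.3571  -0.5952  -0.2381  -0.3333]
  T[2,:] = [-0.0667  -0.0667  +0.0000  -0.5556  +0.1333  +0.7778]
  T[3,:] = [-0.4225  -0.5211  -0.1549  +0.0000  +0.4225  -0.0704]
  T[4,:] = [-0.5000  -0.2581  +0.2742  +0.3387  +0.0000  +0.2419]
  T[5,:] = [-0.3067  +0.3200  -0.4133  +0.1067  +0.4533  +0.0000]
|roots of det(T-λI)|: 1.1401, 0.8242, 0.7024, 0.7024, 0.5492, 0.2503.
spectral radius ρ = 1.1401; 1.1401 > 1, so it fails to converge.

no, ρ = 1.1401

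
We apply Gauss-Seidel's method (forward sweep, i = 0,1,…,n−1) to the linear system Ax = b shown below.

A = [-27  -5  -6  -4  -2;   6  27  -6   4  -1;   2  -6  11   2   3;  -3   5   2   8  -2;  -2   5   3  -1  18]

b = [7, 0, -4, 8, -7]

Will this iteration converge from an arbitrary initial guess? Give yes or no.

yes

Diagonal D = diag(-27, 27, 11, 8, 18); L, U strict lower/upper.
Gauss-Seidel: T = -(D+L)⁻¹U, row 0 first, T[0,2] = -(-6)/(-27) = -0.2222; later rows by forward substitution.
  T[0,:] = [+0.0000 -0.1852 -0.2222 -0.1481 -0.0741]
  T[1,:] = [+0.0000 +0.0412 +0.2716 -0.1152 +0.0535]
  T[2,:] = [+0.0000 +0.0561 +0.1886 -0.2177 -0.2301]
  T[3,:] = [+0.0000 -0.1092 -0.3002 +0.0709 +0.2463]
  T[4,:] = [+0.0000 -0.0474 -0.1482 +0.0558 +0.0289]
|roots of det(T-λI)|: 0.5538, 0.1125, 0.1125, 0.0297, 0.0000.
spectral radius ρ = 0.5538; 0.5538 < 1: convergent.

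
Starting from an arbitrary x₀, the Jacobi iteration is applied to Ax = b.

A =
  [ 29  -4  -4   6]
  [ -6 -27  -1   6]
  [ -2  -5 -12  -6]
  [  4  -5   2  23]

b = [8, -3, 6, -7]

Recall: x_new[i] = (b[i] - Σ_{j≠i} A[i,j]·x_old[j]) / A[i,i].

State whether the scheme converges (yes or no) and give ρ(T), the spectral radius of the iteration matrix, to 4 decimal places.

Let D = diag(29, -27, -12, 23); L, U the strict triangles.
Jacobi T = -D⁻¹(L+U): T[3,1] = -(-5)/(23) = +0.2174; T[3,3] = 0.
  T[0,:] = [+0.0000  +0.1379  +0.1379  -0.2069]
  T[1,:] = [-0.2222  +0.0000  -0.0370  +0.2222]
  T[2,:] = [-0.1667  -0.4167  +0.0000  -0.5000]
  T[3,:] = [-0.1739  +0.2174  -0.0870  +0.0000]
eigenvalue magnitudes: 0.4641, 0.2698, 0.2698, 0.2613.
ρ = 0.4641; 0.4641 < 1, so it converges for any x₀.

yes, ρ = 0.4641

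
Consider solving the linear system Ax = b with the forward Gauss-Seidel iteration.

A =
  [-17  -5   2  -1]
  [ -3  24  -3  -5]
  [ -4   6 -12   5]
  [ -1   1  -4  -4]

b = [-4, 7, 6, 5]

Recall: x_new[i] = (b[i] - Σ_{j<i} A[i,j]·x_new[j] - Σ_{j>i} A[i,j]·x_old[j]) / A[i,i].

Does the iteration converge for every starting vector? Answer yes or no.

yes

Write A = D+L+U with D = diag(-17, 24, -12, -4).
GS T = -(D+L)⁻¹U: row 0 first, T[0,3] = -(-1)/(-17) = -0.0588; later rows by forward substitution.
  T[0,:] = [+0.0000 -0.2941 +0.1176 -0.0588]
  T[1,:] = [+0.0000 -0.0368 +0.1397 +0.2010]
  T[2,:] = [+0.0000 +0.0797 +0.0306 +0.5368]
  T[3,:] = [+0.0000 -0.0153 -0.0251 -0.4718]
eigenvalue magnitudes: 0.4421, 0.1127, 0.0768, 0.0000.
spectral radius ρ = 0.4421; 0.4421 < 1 ⇒ converges.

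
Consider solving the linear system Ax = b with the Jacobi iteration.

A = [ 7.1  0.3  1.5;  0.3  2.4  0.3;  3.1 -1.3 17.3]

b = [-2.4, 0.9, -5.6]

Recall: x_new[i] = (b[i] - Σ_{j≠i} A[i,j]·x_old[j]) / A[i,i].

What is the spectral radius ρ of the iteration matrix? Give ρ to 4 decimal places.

Write A = D+L+U with D = diag(7.1, 2.4, 17.3).
T_J = -D⁻¹(L+U): T[2,0] = -(3.1)/(17.3) = -0.1792; T[2,2] = 0.
  T[0,:] = [+0.0000  -0.0423  -0.2113]
  T[1,:] = [-0.1250  +0.0000  -0.1250]
  T[2,:] = [-0.1792  +0.0751  +0.0000]
moduli |λ_i(T)| = 0.1975, 0.1658, 0.0317.
spectral radius ρ = 0.1975; 0.1975 < 1 ⇒ converges.

0.1975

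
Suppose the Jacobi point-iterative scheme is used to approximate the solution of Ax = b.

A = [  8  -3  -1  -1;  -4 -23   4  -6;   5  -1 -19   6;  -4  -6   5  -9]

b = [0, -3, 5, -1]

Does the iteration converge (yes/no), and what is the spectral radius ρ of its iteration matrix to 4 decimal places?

Diagonal D = diag(8, -23, -19, -9); L, U strict lower/upper.
T_J = -D⁻¹(L+U): T[2,1] = -(-1)/(-19) = -0.0526; T[2,2] = 0.
  T[0,:] = [+0.0000  +0.3750  +0.1250  +0.1250]
  T[1,:] = [-0.1739  +0.0000  +0.1739  -0.2609]
  T[2,:] = [+0.2632  -0.0526  +0.0000  +0.3158]
  T[3,:] = [-0.4444  -0.6667  +0.5556  +0.0000]
moduli |λ_i(T)| = 0.5293, 0.4122, 0.4122, 0.1958.
ρ(T) = max|λ| = 0.5293; 0.5293 < 1 ⇒ converges.

yes, ρ = 0.5293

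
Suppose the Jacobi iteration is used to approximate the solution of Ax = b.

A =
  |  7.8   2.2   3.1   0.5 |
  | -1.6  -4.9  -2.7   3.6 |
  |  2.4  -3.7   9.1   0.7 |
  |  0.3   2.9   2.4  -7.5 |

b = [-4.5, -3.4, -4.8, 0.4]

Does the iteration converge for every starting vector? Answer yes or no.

yes

A = D + L + U where D = diag(7.8, -4.9, 9.1, -7.5).
Jacobi T = -D⁻¹(L+U): T[3,0] = -(0.3)/(-7.5) = +0.0400; T[3,3] = 0.
  T[0,:] = [+0.0000  -0.2821  -0.3974  -0.0641]
  T[1,:] = [-0.3265  +0.0000  -0.5510  +0.7347]
  T[2,:] = [-0.2637  +0.4066  +0.0000  -0.0769]
  T[3,:] = [+0.0400  +0.3867  +0.3200  +0.0000]
|roots of det(T-λI)|: 0.6213, 0.5041, 0.5041, 0.1302.
ρ(T) = max|λ| = 0.6213; 0.6213 < 1, so it converges for any x₀.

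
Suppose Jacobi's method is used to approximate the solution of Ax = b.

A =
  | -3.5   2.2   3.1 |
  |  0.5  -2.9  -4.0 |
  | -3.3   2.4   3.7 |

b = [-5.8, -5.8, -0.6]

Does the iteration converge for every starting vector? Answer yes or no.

Split A = D + L + U, D = diag(-3.5, -2.9, 3.7).
Jacobi T = -D⁻¹(L+U): T[1,0] = -(0.5)/(-2.9) = +0.1724; T[1,1] = 0.
  T[0,:] = [+0.0000  +0.6286  +0.8857]
  T[1,:] = [+0.1724  +0.0000  -1.3793]
  T[2,:] = [+0.8919  -0.6486  +0.0000]
eigenvalue magnitudes: 1.5365, 0.9181, 0.6184.
ρ(T) = max|λ| = 1.5365; 1.5365 > 1: divergent.

no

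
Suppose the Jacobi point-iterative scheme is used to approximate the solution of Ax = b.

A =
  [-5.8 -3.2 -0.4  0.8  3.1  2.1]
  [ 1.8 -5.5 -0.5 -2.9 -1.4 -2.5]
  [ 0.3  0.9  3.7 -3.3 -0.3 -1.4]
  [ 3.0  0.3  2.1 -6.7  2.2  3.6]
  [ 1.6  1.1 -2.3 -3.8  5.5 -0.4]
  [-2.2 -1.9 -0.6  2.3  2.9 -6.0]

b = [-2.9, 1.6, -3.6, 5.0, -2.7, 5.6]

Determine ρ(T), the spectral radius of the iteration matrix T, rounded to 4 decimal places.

Diagonal D = diag(-5.8, -5.5, 3.7, -6.7, 5.5, -6); L, U strict lower/upper.
Jacobi: T = -D⁻¹(L+U), T[1,4] = -(-1.4)/(-5.5) = -0.2545; T[1,1] = 0.
  T[0,:] = [+0.0000  -0.5517  -0.0690  +0.1379  +0.5345  +0.3621]
  T[1,:] = [+0.3273  +0.0000  -0.0909  -0.5273  -0.2545  -0.4545]
  T[2,:] = [-0.0811  -0.2432  +0.0000  +0.8919  +0.0811  +0.3784]
  T[3,:] = [+0.4478  +0.0448  +0.3134  +0.0000  +0.3284  +0.5373]
  T[4,:] = [-0.2909  -0.2000  +0.4182  +0.6909  +0.0000  +0.0727]
  T[5,:] = [-0.3667  -0.3167  -0.1000  +0.3833  +0.4833  +0.0000]
|λ(T)| sorted: 1.2098, 0.5847, 0.5847, 0.5674, 0.3504, 0.3504.
spectral radius ρ = 1.2098; 1.2098 > 1 ⇒ diverges.

1.2098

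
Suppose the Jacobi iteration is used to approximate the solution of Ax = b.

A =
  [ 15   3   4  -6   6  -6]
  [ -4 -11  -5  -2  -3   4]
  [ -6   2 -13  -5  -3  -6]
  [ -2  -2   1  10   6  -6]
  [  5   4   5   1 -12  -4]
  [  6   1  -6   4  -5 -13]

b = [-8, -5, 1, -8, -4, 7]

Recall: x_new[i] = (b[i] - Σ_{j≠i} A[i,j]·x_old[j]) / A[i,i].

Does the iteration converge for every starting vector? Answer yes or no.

no

Write A = D+L+U with D = diag(15, -11, -13, 10, -12, -13).
Jacobi: T = -D⁻¹(L+U), T[2,4] = -(-3)/(-13) = -0.2308; T[2,2] = 0.
  T[0,:] = [+0.0000, -0.2000, -0.2667, +0.4000, -0.4000, +0.4000]
  T[1,:] = [-0.3636, +0.0000, -0.4545, -0.1818, -0.2727, +0.3636]
  T[2,:] = [-0.4615, +0.1538, +0.0000, -0.3846, -0.2308, -0.4615]
  T[3,:] = [+0.2000, +0.2000, -0.1000, +0.0000, -0.6000, +0.6000]
  T[4,:] = [+0.4167, +0.3333, +0.4167, +0.0833, +0.0000, -0.3333]
  T[5,:] = [+0.4615, +0.0769, -0.4615, +0.3077, -0.3846, +0.0000]
|roots of det(T-λI)|: 1.1781, 0.6708, 0.6708, 0.4853, 0.4315, 0.1353.
ρ = 1.1781; 1.1781 > 1, so it fails to converge.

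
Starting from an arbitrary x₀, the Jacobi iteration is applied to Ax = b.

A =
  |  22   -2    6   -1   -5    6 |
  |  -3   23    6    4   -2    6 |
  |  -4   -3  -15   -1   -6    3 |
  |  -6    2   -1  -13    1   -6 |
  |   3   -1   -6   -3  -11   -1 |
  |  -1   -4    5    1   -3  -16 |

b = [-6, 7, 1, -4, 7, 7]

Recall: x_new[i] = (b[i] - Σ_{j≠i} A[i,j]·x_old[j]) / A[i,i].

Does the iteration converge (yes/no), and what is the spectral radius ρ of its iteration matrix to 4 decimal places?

Diagonal D = diag(22, 23, -15, -13, -11, -16); L, U strict lower/upper.
Jacobi T = -D⁻¹(L+U): T[5,3] = -(1)/(-16) = +0.0625; T[5,5] = 0.
  T[0,:] = [+0.0000, +0.0909, -0.2727, +0.0455, +0.2273, -0.2727]
  T[1,:] = [+0.1304, +0.0000, -0.2609, -0.1739, +0.0870, -0.2609]
  T[2,:] = [-0.2667, -0.2000, +0.0000, -0.0667, -0.4000, +0.2000]
  T[3,:] = [-0.4615, +0.1538, -0.0769, +0.0000, +0.0769, -0.4615]
  T[4,:] = [+0.2727, -0.0909, -0.5455, -0.2727, +0.0000, -0.0909]
  T[5,:] = [-0.0625, -0.2500, +0.3125, +0.0625, -0.1875, +0.0000]
|eigenvalues of T|: 0.8713, 0.4779, 0.3143, 0.2623, 0.2623, 0.0097.
spectral radius ρ = 0.8713; 0.8713 < 1: convergent.

yes, ρ = 0.8713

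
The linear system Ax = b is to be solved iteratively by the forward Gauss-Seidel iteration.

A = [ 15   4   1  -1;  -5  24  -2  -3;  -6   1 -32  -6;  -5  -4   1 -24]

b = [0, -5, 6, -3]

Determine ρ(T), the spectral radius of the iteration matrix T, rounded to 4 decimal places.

Write A = D+L+U with D = diag(15, 24, -32, -24).
Gauss-Seidel: T = -(D+L)⁻¹U, row 0 first, T[0,3] = -(-1)/(15) = +0.0667; later rows by forward substitution.
  T[0,:] = [+0.0000 -0.2667 -0.0667 +0.0667]
  T[1,:] = [+0.0000 -0.0556 +0.0694 +0.1389]
  T[2,:] = [+0.0000 +0.0483 +0.0147 -0.1957]
  T[3,:] = [+0.0000 +0.0668 +0.0029 -0.0452]
moduli |λ_i(T)| = 0.1765, 0.0701, 0.0701, 0.0000.
ρ(T) = max|λ| = 0.1765; 0.1765 < 1: convergent.

0.1765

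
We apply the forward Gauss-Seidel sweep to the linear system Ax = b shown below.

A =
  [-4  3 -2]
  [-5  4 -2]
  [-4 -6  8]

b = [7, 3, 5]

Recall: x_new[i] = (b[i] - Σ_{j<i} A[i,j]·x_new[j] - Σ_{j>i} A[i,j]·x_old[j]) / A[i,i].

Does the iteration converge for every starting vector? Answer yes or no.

Split A = D + L + U, D = diag(-4, 4, 8).
Gauss-Seidel: T = -(D+L)⁻¹U, row 0 first, T[0,2] = -(-2)/(-4) = -0.5000; later rows by forward substitution.
  T[0,:] = [+0.0000  +0.7500  -0.5000]
  T[1,:] = [+0.0000  +0.9375  -0.1250]
  T[2,:] = [+0.0000  +1.0781  -0.3437]
|λ(T)| sorted: 0.8219, 0.2281, 0.0000.
spectral radius ρ = 0.8219; 0.8219 < 1 ⇒ converges.

yes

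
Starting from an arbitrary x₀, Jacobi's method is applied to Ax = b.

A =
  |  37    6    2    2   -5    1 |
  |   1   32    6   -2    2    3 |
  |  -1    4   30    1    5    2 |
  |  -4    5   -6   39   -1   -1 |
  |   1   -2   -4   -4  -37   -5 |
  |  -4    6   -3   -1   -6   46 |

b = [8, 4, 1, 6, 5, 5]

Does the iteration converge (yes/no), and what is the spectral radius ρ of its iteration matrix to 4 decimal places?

Split A = D + L + U, D = diag(37, 32, 30, 39, -37, 46).
T_J = -D⁻¹(L+U): T[0,5] = -(1)/(37) = -0.0270; T[0,0] = 0.
  T[0,:] = [+0.0000 -0.1622 -0.0541 -0.0541 +0.1351 -0.0270]
  T[1,:] = [-0.0312 +0.0000 -0.1875 +0.0625 -0.0625 -0.0938]
  T[2,:] = [+0.0333 -0.1333 +0.0000 -0.0333 -0.1667 -0.0667]
  T[3,:] = [+0.1026 -0.1282 +0.1538 +0.0000 +0.0256 +0.0256]
  T[4,:] = [+0.0270 -0.0541 -0.1081 -0.1081 +0.0000 -0.1351]
  T[5,:] = [+0.0870 -0.1304 +0.0652 +0.0217 +0.1304 +0.0000]
|λ(T)| sorted: 0.1995, 0.1603, 0.1603, 0.1496, 0.0916, 0.0049.
spectral radius ρ = 0.1995; 0.1995 < 1, so it converges for any x₀.

yes, ρ = 0.1995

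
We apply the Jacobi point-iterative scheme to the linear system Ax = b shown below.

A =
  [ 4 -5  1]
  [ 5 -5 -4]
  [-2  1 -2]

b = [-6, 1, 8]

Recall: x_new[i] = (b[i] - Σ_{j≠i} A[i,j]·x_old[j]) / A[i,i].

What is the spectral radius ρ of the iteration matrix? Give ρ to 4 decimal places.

Split A = D + L + U, D = diag(4, -5, -2).
T_J = -D⁻¹(L+U): T[1,0] = -(5)/(-5) = +1.0000; T[1,1] = 0.
  T[0,:] = [+0.0000  +1.2500  -0.2500]
  T[1,:] = [+1.0000  +0.0000  -0.8000]
  T[2,:] = [-1.0000  +0.5000  +0.0000]
|eigenvalues of T|: 1.3265, 0.8122, 0.8122.
ρ(T) = max|λ| = 1.3265; 1.3265 > 1: divergent.

1.3265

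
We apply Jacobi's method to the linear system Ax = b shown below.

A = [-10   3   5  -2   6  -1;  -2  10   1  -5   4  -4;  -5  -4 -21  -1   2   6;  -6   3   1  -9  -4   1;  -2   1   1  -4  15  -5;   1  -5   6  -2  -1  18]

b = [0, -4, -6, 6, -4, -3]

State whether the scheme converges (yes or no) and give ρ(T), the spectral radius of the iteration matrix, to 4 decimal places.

Write A = D+L+U with D = diag(-10, 10, -21, -9, 15, 18).
Jacobi: T = -D⁻¹(L+U), T[2,5] = -(6)/(-21) = +0.2857; T[2,2] = 0.
  T[0,:] = [+0.0000  +0.3000  +0.5000  -0.2000  +0.6000  -0.1000]
  T[1,:] = [+0.2000  +0.0000  -0.1000  +0.5000  -0.4000  +0.4000]
  T[2,:] = [-0.2381  -0.1905  +0.0000  -0.0476  +0.0952  +0.2857]
  T[3,:] = [-0.6667  +0.3333  +0.1111  +0.0000  -0.4444  +0.1111]
  T[4,:] = [+0.1333  -0.0667  -0.0667  +0.2667  +0.0000  +0.3333]
  T[5,:] = [-0.0556  +0.2778  -0.3333  +0.1111  +0.0556  +0.0000]
moduli |λ_i(T)| = 0.8887, 0.5713, 0.5713, 0.4278, 0.4278, 0.0054.
ρ = 0.8887; 0.8887 < 1: convergent.

yes, ρ = 0.8887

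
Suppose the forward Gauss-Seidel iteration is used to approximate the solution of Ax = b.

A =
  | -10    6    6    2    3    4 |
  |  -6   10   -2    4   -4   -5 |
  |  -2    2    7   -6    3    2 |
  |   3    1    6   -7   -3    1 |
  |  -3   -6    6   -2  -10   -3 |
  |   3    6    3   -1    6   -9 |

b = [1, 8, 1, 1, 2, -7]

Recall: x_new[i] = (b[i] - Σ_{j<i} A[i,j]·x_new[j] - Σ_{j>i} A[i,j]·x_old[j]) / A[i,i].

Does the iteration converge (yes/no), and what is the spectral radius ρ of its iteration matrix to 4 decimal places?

no, ρ = 1.3997

Split A = D + L + U, D = diag(-10, 10, 7, -7, -10, -9).
GS T = -(D+L)⁻¹U: row 0 first, T[0,1] = -(6)/(-10) = +0.6000; later rows by forward substitution.
  T[0,:] = [+0.0000, +0.6000, +0.6000, +0.2000, +0.3000, +0.4000]
  T[1,:] = [+0.0000, +0.3600, +0.5600, -0.2800, +0.5800, +0.7400]
  T[2,:] = [+0.0000, +0.0686, +0.0114, +0.9943, -0.5086, -0.3829]
  T[3,:] = [+0.0000, +0.3673, +0.3469, +0.8980, -0.6531, +0.0918]
  T[4,:] = [+0.0000, -0.4283, -0.5785, +0.5250, -0.6125, -1.1121]
  T[5,:] = [+0.0000, +0.1365, +0.1529, +0.4616, -0.0186, -0.2525]
eigenvalue magnitudes: 1.3997, 0.7586, 0.7586, 0.0740, 0.0740, 0.0000.
spectral radius ρ = 1.3997; 1.3997 > 1, so it fails to converge.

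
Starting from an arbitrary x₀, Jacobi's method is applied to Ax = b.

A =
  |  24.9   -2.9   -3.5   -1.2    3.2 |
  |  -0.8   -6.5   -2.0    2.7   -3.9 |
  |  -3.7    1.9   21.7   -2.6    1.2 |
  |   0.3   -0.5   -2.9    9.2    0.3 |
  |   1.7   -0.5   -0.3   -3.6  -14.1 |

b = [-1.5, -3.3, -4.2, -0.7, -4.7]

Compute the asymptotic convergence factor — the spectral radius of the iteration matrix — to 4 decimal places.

Split A = D + L + U, D = diag(24.9, -6.5, 21.7, 9.2, -14.1).
Jacobi T = -D⁻¹(L+U): T[2,4] = -(1.2)/(21.7) = -0.0553; T[2,2] = 0.
  T[0,:] = [+0.0000, +0.1165, +0.1406, +0.0482, -0.1285]
  T[1,:] = [-0.1231, +0.0000, -0.3077, +0.4154, -0.6000]
  T[2,:] = [+0.1705, -0.0876, +0.0000, +0.1198, -0.0553]
  T[3,:] = [-0.0326, +0.0543, +0.3152, +0.0000, -0.0326]
  T[4,:] = [+0.1206, -0.0355, -0.0213, -0.2553, +0.0000]
|eigenvalues of T|: 0.3642, 0.3053, 0.2299, 0.2299, 0.1934.
ρ(T) = max|λ| = 0.3642; 0.3642 < 1: convergent.

0.3642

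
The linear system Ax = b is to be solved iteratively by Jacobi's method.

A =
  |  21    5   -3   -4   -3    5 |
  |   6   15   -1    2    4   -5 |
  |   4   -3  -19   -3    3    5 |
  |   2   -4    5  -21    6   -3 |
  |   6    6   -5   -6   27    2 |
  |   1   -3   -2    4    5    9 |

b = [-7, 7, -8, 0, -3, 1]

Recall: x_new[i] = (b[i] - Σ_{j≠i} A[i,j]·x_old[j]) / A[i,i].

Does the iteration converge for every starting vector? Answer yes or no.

yes

Diagonal D = diag(21, 15, -19, -21, 27, 9); L, U strict lower/upper.
Jacobi: T = -D⁻¹(L+U), T[0,1] = -(5)/(21) = -0.2381; T[0,0] = 0.
  T[0,:] = [+0.0000 -0.2381 +0.1429 +0.1905 +0.1429 -0.2381]
  T[1,:] = [-0.4000 +0.0000 +0.0667 -0.1333 -0.2667 +0.3333]
  T[2,:] = [+0.2105 -0.1579 +0.0000 -0.1579 +0.1579 +0.2632]
  T[3,:] = [+0.0952 -0.1905 +0.2381 +0.0000 +0.2857 -0.1429]
  T[4,:] = [-0.2222 -0.2222 +0.1852 +0.2222 +0.0000 -0.0741]
  T[5,:] = [-0.1111 +0.3333 +0.2222 -0.4444 -0.5556 +0.0000]
moduli |λ_i(T)| = 0.8279, 0.5486, 0.3579, 0.1894, 0.1894, 0.0977.
spectral radius ρ = 0.8279; 0.8279 < 1 ⇒ converges.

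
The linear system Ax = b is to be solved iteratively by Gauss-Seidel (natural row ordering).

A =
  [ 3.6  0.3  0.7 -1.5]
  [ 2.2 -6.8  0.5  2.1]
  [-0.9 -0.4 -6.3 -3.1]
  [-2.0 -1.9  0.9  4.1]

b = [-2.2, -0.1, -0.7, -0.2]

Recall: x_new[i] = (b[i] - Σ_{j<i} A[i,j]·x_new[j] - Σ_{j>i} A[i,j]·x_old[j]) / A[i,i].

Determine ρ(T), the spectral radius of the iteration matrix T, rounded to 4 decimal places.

0.5935

Split A = D + L + U, D = diag(3.6, -6.8, -6.3, 4.1).
T_GS = -(D+L)⁻¹U: row 0 first, T[0,1] = -(0.3)/(3.6) = -0.0833; later rows by forward substitution.
  T[0,:] = [+0.0000 -0.0833 -0.1944 +0.4167]
  T[1,:] = [+0.0000 -0.0270 +0.0106 +0.4436]
  T[2,:] = [+0.0000 +0.0136 +0.0271 -0.5798]
  T[3,:] = [+0.0000 -0.0561 -0.0959 +0.5361]
moduli |λ_i(T)| = 0.5935, 0.0498, 0.0498, 0.0000.
ρ(T) = max|λ| = 0.5935; 0.5935 < 1 ⇒ converges.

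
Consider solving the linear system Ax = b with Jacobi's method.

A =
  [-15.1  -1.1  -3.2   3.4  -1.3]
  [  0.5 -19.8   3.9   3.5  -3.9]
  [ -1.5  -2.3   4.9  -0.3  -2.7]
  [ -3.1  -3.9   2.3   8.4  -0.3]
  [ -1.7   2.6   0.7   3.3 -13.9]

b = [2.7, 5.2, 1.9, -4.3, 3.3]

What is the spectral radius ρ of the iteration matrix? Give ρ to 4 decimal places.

0.6034

Write A = D+L+U with D = diag(-15.1, -19.8, 4.9, 8.4, -13.9).
Jacobi: T = -D⁻¹(L+U), T[0,2] = -(-3.2)/(-15.1) = -0.2119; T[0,0] = 0.
  T[0,:] = [+0.0000 -0.0728 -0.2119 +0.2252 -0.0861]
  T[1,:] = [+0.0253 +0.0000 +0.1970 +0.1768 -0.1970]
  T[2,:] = [+0.3061 +0.4694 +0.0000 +0.0612 +0.5510]
  T[3,:] = [+0.3690 +0.4643 -0.2738 +0.0000 +0.0357]
  T[4,:] = [-0.1223 +0.1871 +0.0504 +0.2374 +0.0000]
eigenvalue magnitudes: 0.6034, 0.4539, 0.4539, 0.2510, 0.2510.
spectral radius ρ = 0.6034; 0.6034 < 1: convergent.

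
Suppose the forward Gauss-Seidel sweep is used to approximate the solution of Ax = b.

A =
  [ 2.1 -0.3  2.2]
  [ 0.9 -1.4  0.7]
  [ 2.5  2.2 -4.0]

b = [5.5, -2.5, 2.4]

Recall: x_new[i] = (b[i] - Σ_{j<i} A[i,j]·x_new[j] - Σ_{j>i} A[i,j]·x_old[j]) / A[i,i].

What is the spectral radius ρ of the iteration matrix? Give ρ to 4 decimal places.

Let D = diag(2.1, -1.4, -4); L, U the strict triangles.
GS T = -(D+L)⁻¹U: row 0 first, T[0,1] = -(-0.3)/(2.1) = +0.1429; later rows by forward substitution.
  T[0,:] = [+0.0000  +0.1429  -1.0476]
  T[1,:] = [+0.0000  +0.0918  -0.1735]
  T[2,:] = [+0.0000  +0.1398  -0.7502]
|roots of det(T-λI)|: 0.7203, 0.0620, 0.0000.
spectral radius ρ = 0.7203; 0.7203 < 1 ⇒ converges.

0.7203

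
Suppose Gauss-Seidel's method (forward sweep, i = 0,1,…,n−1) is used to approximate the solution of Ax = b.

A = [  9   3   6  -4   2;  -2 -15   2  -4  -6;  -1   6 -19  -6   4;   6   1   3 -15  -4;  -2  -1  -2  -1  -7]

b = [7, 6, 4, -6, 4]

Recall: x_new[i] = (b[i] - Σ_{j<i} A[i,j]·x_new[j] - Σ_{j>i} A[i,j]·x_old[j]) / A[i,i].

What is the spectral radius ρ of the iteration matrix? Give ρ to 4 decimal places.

A = D + L + U where D = diag(9, -15, -19, -15, -7).
GS T = -(D+L)⁻¹U: row 0 first, T[0,3] = -(-4)/(9) = +0.4444; later rows by forward substitution.
  T[0,:] = [+0.0000, -0.3333, -0.6667, +0.4444, -0.2222]
  T[1,:] = [+0.0000, +0.0444, +0.2222, -0.3259, -0.3704]
  T[2,:] = [+0.0000, +0.0316, +0.1053, -0.4421, +0.1053]
  T[3,:] = [+0.0000, -0.1241, -0.2308, +0.0676, -0.3592]
  T[4,:] = [+0.0000, +0.0976, +0.1616, +0.0362, +0.1376]
eigenvalue magnitudes: 0.5798, 0.2256, 0.2256, 0.0362, 0.0000.
spectral radius ρ = 0.5798; 0.5798 < 1: convergent.

0.5798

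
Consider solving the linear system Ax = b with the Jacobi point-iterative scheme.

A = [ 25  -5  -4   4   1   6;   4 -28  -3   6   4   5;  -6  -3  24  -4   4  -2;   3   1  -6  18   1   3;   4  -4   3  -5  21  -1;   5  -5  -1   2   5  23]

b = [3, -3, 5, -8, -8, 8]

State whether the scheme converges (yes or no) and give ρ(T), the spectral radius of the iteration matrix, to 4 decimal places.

yes, ρ = 0.5973

Write A = D+L+U with D = diag(25, -28, 24, 18, 21, 23).
Jacobi T = -D⁻¹(L+U): T[0,4] = -(1)/(25) = -0.0400; T[0,0] = 0.
  T[0,:] = [+0.0000 +0.2000 +0.1600 -0.1600 -0.0400 -0.2400]
  T[1,:] = [+0.1429 +0.0000 -0.1071 +0.2143 +0.1429 +0.1786]
  T[2,:] = [+0.2500 +0.1250 +0.0000 +0.1667 -0.1667 +0.0833]
  T[3,:] = [-0.1667 -0.0556 +0.3333 +0.0000 -0.0556 -0.1667]
  T[4,:] = [-0.1905 +0.1905 -0.1429 +0.2381 +0.0000 +0.0476]
  T[5,:] = [-0.2174 +0.2174 +0.0435 -0.0870 -0.2174 +0.0000]
|λ(T)| sorted: 0.5973, 0.2978, 0.2872, 0.2872, 0.2580, 0.1427.
spectral radius ρ = 0.5973; 0.5973 < 1: convergent.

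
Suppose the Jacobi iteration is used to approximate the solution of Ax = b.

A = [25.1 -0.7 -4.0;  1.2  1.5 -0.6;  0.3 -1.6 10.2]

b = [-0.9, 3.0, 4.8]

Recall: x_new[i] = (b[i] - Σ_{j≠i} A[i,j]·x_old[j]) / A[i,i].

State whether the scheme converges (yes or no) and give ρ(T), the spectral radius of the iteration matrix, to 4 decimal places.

yes, ρ = 0.3163

Let D = diag(25.1, 1.5, 10.2); L, U the strict triangles.
Jacobi T = -D⁻¹(L+U): T[0,1] = -(-0.7)/(25.1) = +0.0279; T[0,0] = 0.
  T[0,:] = [+0.0000  +0.0279  +0.1594]
  T[1,:] = [-0.8000  +0.0000  +0.4000]
  T[2,:] = [-0.0294  +0.1569  +0.0000]
|roots of det(T-λI)|: 0.3163, 0.2535, 0.2535.
ρ(T) = max|λ| = 0.3163; 0.3163 < 1: convergent.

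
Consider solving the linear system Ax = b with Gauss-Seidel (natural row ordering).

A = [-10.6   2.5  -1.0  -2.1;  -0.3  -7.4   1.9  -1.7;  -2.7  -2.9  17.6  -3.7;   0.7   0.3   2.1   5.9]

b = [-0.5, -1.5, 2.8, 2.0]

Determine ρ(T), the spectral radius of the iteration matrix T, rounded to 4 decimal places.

Split A = D + L + U, D = diag(-10.6, -7.4, 17.6, 5.9).
GS T = -(D+L)⁻¹U: row 0 first, T[0,2] = -(-1)/(-10.6) = -0.0943; later rows by forward substitution.
  T[0,:] = [+0.0000 +0.2358 -0.0943 -0.1981]
  T[1,:] = [+0.0000 -0.0096 +0.2606 -0.2217]
  T[2,:] = [+0.0000 +0.0346 +0.0285 +0.1433]
  T[3,:] = [+0.0000 -0.0398 -0.0122 -0.0162]
moduli |λ_i(T)| = 0.1602, 0.0971, 0.0971, 0.0000.
ρ(T) = max|λ| = 0.1602; 0.1602 < 1, so it converges for any x₀.

0.1602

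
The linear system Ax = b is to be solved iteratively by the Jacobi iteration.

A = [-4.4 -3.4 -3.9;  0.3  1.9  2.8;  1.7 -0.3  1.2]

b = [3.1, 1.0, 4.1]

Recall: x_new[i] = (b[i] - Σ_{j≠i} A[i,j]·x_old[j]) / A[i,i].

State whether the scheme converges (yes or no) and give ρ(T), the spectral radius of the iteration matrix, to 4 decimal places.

no, ρ = 1.4487

Diagonal D = diag(-4.4, 1.9, 1.2); L, U strict lower/upper.
Jacobi: T = -D⁻¹(L+U), T[1,2] = -(2.8)/(1.9) = -1.4737; T[1,1] = 0.
  T[0,:] = [+0.0000, -0.7727, -0.8864]
  T[1,:] = [-0.1579, +0.0000, -1.4737]
  T[2,:] = [-1.4167, +0.2500, +0.0000]
|λ(T)| sorted: 1.4487, 1.0438, 1.0438.
spectral radius ρ = 1.4487; 1.4487 > 1 ⇒ diverges.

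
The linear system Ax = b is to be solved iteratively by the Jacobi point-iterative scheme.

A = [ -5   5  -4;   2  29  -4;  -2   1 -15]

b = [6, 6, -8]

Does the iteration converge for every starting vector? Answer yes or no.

yes

A = D + L + U where D = diag(-5, 29, -15).
Jacobi: T = -D⁻¹(L+U), T[0,1] = -(5)/(-5) = +1.0000; T[0,0] = 0.
  T[0,:] = [+0.0000 +1.0000 -0.8000]
  T[1,:] = [-0.0690 +0.0000 +0.1379]
  T[2,:] = [-0.1333 +0.0667 +0.0000]
|roots of det(T-λI)|: 0.3077, 0.2187, 0.2187.
ρ = 0.3077; 0.3077 < 1 ⇒ converges.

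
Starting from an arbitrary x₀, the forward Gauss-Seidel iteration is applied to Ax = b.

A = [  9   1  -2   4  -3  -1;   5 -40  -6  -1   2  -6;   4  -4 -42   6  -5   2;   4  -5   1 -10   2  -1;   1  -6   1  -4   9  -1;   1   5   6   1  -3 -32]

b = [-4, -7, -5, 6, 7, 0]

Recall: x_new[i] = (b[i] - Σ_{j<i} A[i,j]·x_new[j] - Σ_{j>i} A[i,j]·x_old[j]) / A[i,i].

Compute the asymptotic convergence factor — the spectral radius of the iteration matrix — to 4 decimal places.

0.1578

Write A = D+L+U with D = diag(9, -40, -42, -10, 9, -32).
Gauss-Seidel: T = -(D+L)⁻¹U, row 0 first, T[0,5] = -(-1)/(9) = +0.1111; later rows by forward substitution.
  T[0,:] = [+0.0000, -0.1111, +0.2222, -0.4444, +0.3333, +0.1111]
  T[1,:] = [+0.0000, -0.0139, -0.1222, -0.0806, +0.0917, -0.1361]
  T[2,:] = [+0.0000, -0.0093, +0.0328, +0.1082, -0.0960, +0.0712]
  T[3,:] = [+0.0000, -0.0384, +0.1533, -0.1267, +0.2779, +0.0196]
  T[4,:] = [+0.0000, -0.0130, -0.0417, -0.0726, +0.1583, +0.0088]
  T[5,:] = [+0.0000, -0.0074, +0.0027, -0.0033, +0.0006, -0.0047]
moduli |λ_i(T)| = 0.1578, 0.1153, 0.1153, 0.0415, 0.0190, 0.0000.
ρ = 0.1578; 0.1578 < 1, so it converges for any x₀.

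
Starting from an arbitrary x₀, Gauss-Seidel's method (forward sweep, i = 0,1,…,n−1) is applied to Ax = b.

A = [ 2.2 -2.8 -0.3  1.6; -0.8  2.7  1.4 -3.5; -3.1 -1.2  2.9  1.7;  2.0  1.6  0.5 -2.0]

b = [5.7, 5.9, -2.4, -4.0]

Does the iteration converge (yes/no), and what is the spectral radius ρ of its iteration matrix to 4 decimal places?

no, ρ = 1.5106

Let D = diag(2.2, 2.7, 2.9, -2); L, U the strict triangles.
Gauss-Seidel: T = -(D+L)⁻¹U, row 0 first, T[0,2] = -(-0.3)/(2.2) = +0.1364; later rows by forward substitution.
  T[0,:] = [+0.0000, +1.2727, +0.1364, -0.7273]
  T[1,:] = [+0.0000, +0.3771, -0.4781, +1.0808]
  T[2,:] = [+0.0000, +1.5165, -0.0521, -0.9164]
  T[3,:] = [+0.0000, +1.9535, -0.2591, -0.0917]
|eigenvalues of T|: 1.5106, 1.0282, 0.2491, 0.0000.
ρ(T) = max|λ| = 1.5106; 1.5106 > 1 ⇒ diverges.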